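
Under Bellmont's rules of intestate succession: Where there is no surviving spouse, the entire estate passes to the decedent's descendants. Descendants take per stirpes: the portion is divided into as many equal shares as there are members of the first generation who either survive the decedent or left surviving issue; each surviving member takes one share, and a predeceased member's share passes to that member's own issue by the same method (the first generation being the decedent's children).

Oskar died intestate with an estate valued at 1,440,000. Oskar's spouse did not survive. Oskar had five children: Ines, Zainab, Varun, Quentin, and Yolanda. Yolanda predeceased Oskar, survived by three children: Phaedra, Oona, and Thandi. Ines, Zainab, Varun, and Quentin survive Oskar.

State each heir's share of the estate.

The entire 1,440,000 passes to the descendants.
That amount (1,440,000) is divided into 5 shares of 288,000: Ines, Zainab, Varun, and Quentin each take 288,000; Yolanda's 288,000 share passes to Yolanda's issue.
Yolanda's share (288,000) is divided into 3 shares of 96,000: Phaedra, Oona, and Thandi each take 96,000.

Ines: 288,000; Zainab: 288,000; Varun: 288,000; Quentin: 288,000; Phaedra: 96,000; Oona: 96,000; Thandi: 96,000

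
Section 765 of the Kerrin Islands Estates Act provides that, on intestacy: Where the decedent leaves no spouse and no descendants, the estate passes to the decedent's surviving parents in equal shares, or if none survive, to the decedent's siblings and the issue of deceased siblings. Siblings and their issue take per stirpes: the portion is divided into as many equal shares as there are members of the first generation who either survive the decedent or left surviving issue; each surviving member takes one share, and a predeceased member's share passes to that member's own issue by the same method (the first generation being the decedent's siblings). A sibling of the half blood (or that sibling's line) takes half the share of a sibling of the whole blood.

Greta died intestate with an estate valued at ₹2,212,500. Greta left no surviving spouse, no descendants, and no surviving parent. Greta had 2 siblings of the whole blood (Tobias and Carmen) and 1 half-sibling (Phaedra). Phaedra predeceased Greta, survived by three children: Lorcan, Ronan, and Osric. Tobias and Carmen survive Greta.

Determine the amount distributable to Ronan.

Ronan receives ₹147,500.

The entire ₹2,212,500 passes to the siblings and their issue.
Counting each half-blood sibling's line as half a unit, there are 5/2 units in ₹2,212,500, so one unit is ₹885,000. Whole-blood lines (Tobias and Carmen) take ₹885,000 each; half-blood lines (Phaedra) take ₹442,500 each.
Phaedra's share (₹442,500) is divided into 3 shares of ₹147,500: Lorcan, Ronan, and Osric each take ₹147,500.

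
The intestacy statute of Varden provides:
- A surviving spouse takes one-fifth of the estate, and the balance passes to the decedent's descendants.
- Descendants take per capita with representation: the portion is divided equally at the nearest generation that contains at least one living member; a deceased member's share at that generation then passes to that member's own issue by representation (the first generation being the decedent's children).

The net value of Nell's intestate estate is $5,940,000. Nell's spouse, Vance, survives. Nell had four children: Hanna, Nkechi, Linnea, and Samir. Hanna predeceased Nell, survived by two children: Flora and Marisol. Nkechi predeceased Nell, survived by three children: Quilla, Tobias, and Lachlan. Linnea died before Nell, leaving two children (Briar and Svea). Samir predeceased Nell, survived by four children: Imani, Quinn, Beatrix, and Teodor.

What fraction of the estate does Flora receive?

Flora receives 4/55 of the estate.

Vance takes one-fifth of $5,940,000 = $1,188,000. The remaining $4,752,000 passes to the descendants.
No child survives, so the initial division is made at the grandchildren's generation.
The descendants' portion ($4,752,000) is divided into 11 shares of $432,000: Flora, Marisol, Quilla, Tobias, Lachlan, Briar, Svea, Imani, Quinn, Beatrix, and Teodor each take $432,000.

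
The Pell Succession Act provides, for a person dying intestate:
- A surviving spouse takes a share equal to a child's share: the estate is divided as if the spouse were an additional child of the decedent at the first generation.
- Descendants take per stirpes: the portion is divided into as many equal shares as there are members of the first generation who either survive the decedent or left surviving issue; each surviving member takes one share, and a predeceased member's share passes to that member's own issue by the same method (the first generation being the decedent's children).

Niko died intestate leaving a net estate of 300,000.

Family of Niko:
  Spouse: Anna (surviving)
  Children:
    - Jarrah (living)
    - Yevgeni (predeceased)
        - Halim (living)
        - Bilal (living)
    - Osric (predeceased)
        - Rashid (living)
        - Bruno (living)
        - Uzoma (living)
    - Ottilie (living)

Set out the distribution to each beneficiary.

The spouse counts as an additional share at the children's level, so there are 5 primary shares of 60,000. Anna takes one such share (60,000).
The children's combined portion (240,000) is divided into 4 shares of 60,000: Jarrah and Ottilie each take 60,000; Yevgeni's 60,000 share passes to Yevgeni's issue; Osric's 60,000 share passes to Osric's issue.
Yevgeni's share (60,000) is divided into 2 shares of 30,000: Halim and Bilal each take 30,000.
Osric's share (60,000) is divided into 3 shares of 20,000: Rashid, Bruno, and Uzoma each take 20,000.

Anna: 60,000; Jarrah: 60,000; Halim: 30,000; Bilal: 30,000; Rashid: 20,000; Bruno: 20,000; Uzoma: 20,000; Ottilie: 60,000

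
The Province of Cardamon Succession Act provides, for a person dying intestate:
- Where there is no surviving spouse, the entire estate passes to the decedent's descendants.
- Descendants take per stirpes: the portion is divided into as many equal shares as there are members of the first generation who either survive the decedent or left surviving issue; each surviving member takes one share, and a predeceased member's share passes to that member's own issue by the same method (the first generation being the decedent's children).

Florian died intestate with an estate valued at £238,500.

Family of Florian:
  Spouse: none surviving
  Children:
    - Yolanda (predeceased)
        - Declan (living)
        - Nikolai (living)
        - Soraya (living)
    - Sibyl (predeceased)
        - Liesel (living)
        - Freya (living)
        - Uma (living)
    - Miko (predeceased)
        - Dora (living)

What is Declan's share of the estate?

The entire £238,500 passes to the descendants.
That amount (£238,500) is divided into 3 shares of £79,500: Yolanda's £79,500 share passes to Yolanda's issue; Sibyl's £79,500 share passes to Sibyl's issue; Miko's £79,500 share passes to Miko's issue.
Yolanda's share (£79,500) is divided into 3 shares of £26,500: Declan, Nikolai, and Soraya each take £26,500.
Sibyl's share (£79,500) is divided into 3 shares of £26,500: Liesel, Freya, and Uma each take £26,500.
Miko's share (£79,500) passes entirely to Dora.

Declan receives £26,500.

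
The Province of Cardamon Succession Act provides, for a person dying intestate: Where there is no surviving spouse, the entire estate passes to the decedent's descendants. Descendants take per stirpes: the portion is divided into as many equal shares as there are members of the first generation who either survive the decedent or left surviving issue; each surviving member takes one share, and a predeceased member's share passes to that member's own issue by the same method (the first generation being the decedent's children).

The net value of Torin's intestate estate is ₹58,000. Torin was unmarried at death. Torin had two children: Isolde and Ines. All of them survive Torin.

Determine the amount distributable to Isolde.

Isolde receives ₹29,000.

The entire ₹58,000 passes to the descendants.
That amount (₹58,000) is divided into 2 shares of ₹29,000: Isolde and Ines each take ₹29,000.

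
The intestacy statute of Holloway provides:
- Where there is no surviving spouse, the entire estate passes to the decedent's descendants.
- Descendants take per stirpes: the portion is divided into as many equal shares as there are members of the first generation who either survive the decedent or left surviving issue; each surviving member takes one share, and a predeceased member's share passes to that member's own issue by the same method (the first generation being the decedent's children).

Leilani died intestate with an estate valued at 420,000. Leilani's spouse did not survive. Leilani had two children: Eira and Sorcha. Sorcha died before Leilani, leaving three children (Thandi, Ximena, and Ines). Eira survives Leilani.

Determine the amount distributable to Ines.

The entire 420,000 passes to the descendants.
That amount (420,000) is divided into 2 shares of 210,000: Eira takes 210,000; Sorcha's 210,000 share passes to Sorcha's issue.
Sorcha's share (210,000) is divided into 3 shares of 70,000: Thandi, Ximena, and Ines each take 70,000.

Ines receives 70,000.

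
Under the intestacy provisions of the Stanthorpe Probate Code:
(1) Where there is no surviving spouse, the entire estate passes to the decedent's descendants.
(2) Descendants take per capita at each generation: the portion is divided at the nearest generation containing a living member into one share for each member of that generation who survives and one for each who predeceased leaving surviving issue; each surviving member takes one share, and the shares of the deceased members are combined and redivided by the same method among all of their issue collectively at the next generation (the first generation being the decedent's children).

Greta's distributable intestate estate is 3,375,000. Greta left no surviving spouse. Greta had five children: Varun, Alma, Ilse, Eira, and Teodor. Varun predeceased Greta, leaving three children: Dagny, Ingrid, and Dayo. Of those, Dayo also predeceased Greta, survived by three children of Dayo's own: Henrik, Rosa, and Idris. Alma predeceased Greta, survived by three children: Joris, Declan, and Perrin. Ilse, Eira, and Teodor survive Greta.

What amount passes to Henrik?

Henrik receives 75,000.

The entire 3,375,000 passes to the descendants.
That amount (3,375,000) is divided at the children's generation into 5 shares of 675,000. Ilse, Eira, and Teodor each take 675,000. The 2 shares of the deceased (Varun and Alma) are combined into a pool of 1,350,000.
That pool (1,350,000) is divided at the grandchildren's generation into 6 shares of 225,000. Dagny, Ingrid, Joris, Declan, and Perrin each take 225,000. The remaining share for the deceased Dayo (225,000) is carried to the next generation.
That pool (225,000) is divided at the great-grandchildren's generation equally among Henrik, Rosa, and Idris: 75,000 each.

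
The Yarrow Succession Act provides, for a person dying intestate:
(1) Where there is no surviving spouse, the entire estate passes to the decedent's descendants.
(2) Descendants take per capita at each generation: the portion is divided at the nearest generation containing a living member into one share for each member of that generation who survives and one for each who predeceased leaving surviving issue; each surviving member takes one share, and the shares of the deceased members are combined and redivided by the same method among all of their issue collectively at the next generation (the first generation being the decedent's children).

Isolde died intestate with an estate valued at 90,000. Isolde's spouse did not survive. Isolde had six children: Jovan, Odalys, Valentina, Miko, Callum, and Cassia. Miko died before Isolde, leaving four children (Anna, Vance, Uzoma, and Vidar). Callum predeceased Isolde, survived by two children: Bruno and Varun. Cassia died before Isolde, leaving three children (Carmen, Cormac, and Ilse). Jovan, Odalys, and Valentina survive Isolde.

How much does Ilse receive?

Ilse receives 5,000.

The entire 90,000 passes to the descendants.
That amount (90,000) is divided at the children's generation into 6 shares of 15,000. Jovan, Odalys, and Valentina each take 15,000. The 3 shares of the deceased (Miko, Callum, and Cassia) are combined into a pool of 45,000.
That pool (45,000) is divided at the grandchildren's generation equally among Anna, Vance, Uzoma, Vidar, Bruno, Varun, Carmen, Cormac, and Ilse: 5,000 each.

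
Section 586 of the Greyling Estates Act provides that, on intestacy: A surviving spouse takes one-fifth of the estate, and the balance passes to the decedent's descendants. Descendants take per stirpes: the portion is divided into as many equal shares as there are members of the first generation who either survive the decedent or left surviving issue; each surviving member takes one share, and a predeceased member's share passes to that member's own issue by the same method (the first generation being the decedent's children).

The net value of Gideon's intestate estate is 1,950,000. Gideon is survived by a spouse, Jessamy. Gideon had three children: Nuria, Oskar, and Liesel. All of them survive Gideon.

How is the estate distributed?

Jessamy: 390,000; Nuria: 520,000; Oskar: 520,000; Liesel: 520,000

Jessamy takes one-fifth of 1,950,000 = 390,000. The remaining 1,560,000 passes to the descendants.
The descendants' portion (1,560,000) is divided into 3 shares of 520,000: Nuria, Oskar, and Liesel each take 520,000.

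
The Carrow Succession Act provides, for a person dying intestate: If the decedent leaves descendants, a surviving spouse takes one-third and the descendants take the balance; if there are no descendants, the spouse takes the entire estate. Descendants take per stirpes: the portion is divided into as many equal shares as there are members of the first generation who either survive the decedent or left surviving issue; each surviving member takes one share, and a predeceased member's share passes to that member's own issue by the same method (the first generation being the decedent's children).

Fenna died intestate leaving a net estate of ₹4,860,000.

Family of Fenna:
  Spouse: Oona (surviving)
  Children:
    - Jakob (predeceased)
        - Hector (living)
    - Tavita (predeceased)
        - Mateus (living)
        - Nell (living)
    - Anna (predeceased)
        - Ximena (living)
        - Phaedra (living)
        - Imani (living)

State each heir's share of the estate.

Oona: ₹1,620,000; Hector: ₹1,080,000; Mateus: ₹540,000; Nell: ₹540,000; Ximena: ₹360,000; Phaedra: ₹360,000; Imani: ₹360,000

Oona takes one-third of ₹4,860,000 = ₹1,620,000. The remaining ₹3,240,000 passes to the descendants.
The descendants' portion (₹3,240,000) is divided into 3 shares of ₹1,080,000: Jakob's ₹1,080,000 share passes to Jakob's issue; Tavita's ₹1,080,000 share passes to Tavita's issue; Anna's ₹1,080,000 share passes to Anna's issue.
Jakob's share (₹1,080,000) passes entirely to Hector.
Tavita's share (₹1,080,000) is divided into 2 shares of ₹540,000: Mateus and Nell each take ₹540,000.
Anna's share (₹1,080,000) is divided into 3 shares of ₹360,000: Ximena, Phaedra, and Imani each take ₹360,000.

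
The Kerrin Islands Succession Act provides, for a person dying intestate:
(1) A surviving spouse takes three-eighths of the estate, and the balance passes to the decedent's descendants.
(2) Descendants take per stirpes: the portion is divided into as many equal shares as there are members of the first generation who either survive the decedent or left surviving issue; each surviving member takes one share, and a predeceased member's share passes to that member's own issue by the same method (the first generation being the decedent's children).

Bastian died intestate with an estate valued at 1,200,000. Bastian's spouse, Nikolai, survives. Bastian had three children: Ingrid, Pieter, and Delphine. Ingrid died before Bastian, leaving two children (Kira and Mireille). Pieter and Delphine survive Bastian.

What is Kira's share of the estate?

Kira receives 125,000.

Nikolai takes three-eighths of 1,200,000 = 450,000. The remaining 750,000 passes to the descendants.
The descendants' portion (750,000) is divided into 3 shares of 250,000: Pieter and Delphine each take 250,000; Ingrid's 250,000 share passes to Ingrid's issue.
Ingrid's share (250,000) is divided into 2 shares of 125,000: Kira and Mireille each take 125,000.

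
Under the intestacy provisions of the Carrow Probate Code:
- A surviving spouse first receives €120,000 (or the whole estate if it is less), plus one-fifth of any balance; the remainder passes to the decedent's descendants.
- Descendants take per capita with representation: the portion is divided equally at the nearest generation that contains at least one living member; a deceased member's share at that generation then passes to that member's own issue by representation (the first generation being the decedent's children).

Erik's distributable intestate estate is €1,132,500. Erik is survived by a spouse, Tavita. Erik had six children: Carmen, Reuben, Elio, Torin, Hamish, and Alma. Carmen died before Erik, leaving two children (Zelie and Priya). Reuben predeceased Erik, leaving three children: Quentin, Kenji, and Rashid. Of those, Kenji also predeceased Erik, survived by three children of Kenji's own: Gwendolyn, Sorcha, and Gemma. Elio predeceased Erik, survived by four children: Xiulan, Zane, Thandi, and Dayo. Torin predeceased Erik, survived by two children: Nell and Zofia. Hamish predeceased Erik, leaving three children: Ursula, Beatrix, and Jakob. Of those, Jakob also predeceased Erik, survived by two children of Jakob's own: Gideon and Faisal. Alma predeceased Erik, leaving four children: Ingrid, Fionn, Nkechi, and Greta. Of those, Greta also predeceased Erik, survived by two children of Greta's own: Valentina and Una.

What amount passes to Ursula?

Tavita first takes €120,000, leaving a balance of €1,012,500. Tavita then takes one-fifth of the balance (€202,500), for a total of €322,500. The remaining €810,000 passes to the descendants.
No child survives, so the initial division is made at the grandchildren's generation.
The descendants' portion (€810,000) is divided into 18 shares of €45,000: Zelie, Priya, Quentin, Rashid, Xiulan, Zane, Thandi, Dayo, Nell, Zofia, Ursula, Beatrix, Ingrid, Fionn, and Nkechi each take €45,000; Kenji's €45,000 share passes to Kenji's issue; Jakob's €45,000 share passes to Jakob's issue; Greta's €45,000 share passes to Greta's issue.
Kenji's share (€45,000) is divided into 3 shares of €15,000: Gwendolyn, Sorcha, and Gemma each take €15,000.
Jakob's share (€45,000) is divided into 2 shares of €22,500: Gideon and Faisal each take €22,500.
Greta's share (€45,000) is divided into 2 shares of €22,500: Valentina and Una each take €22,500.

Ursula receives €45,000.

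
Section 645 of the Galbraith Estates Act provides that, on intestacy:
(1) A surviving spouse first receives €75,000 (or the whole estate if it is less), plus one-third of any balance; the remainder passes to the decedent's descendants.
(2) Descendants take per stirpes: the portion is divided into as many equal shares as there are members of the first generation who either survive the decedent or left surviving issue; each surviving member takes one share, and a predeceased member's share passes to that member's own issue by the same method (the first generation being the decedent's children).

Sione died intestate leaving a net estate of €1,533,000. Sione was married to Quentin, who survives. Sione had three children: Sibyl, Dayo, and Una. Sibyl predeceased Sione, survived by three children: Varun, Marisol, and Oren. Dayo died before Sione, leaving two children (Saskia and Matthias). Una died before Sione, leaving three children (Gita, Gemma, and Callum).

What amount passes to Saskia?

Quentin first takes €75,000, leaving a balance of €1,458,000. Quentin then takes one-third of the balance (€486,000), for a total of €561,000. The remaining €972,000 passes to the descendants.
The descendants' portion (€972,000) is divided into 3 shares of €324,000: Sibyl's €324,000 share passes to Sibyl's issue; Dayo's €324,000 share passes to Dayo's issue; Una's €324,000 share passes to Una's issue.
Sibyl's share (€324,000) is divided into 3 shares of €108,000: Varun, Marisol, and Oren each take €108,000.
Dayo's share (€324,000) is divided into 2 shares of €162,000: Saskia and Matthias each take €162,000.
Una's share (€324,000) is divided into 3 shares of €108,000: Gita, Gemma, and Callum each take €108,000.

Saskia receives €162,000.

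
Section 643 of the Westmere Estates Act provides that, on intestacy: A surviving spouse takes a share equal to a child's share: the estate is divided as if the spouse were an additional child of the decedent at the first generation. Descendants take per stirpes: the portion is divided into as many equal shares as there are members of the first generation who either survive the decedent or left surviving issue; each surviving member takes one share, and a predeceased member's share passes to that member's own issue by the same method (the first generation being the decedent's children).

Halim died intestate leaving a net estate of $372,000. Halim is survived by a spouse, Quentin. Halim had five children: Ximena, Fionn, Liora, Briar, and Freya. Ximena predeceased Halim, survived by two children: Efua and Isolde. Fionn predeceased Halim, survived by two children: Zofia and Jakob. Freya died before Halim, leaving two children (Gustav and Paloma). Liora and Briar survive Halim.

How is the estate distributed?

The spouse counts as an additional share at the children's level, so there are 6 primary shares of $62,000. Quentin takes one such share ($62,000).
The children's combined portion ($310,000) is divided into 5 shares of $62,000: Liora and Briar each take $62,000; Ximena's $62,000 share passes to Ximena's issue; Fionn's $62,000 share passes to Fionn's issue; Freya's $62,000 share passes to Freya's issue.
Ximena's share ($62,000) is divided into 2 shares of $31,000: Efua and Isolde each take $31,000.
Fionn's share ($62,000) is divided into 2 shares of $31,000: Zofia and Jakob each take $31,000.
Freya's share ($62,000) is divided into 2 shares of $31,000: Gustav and Paloma each take $31,000.

Quentin: $62,000; Efua: $31,000; Isolde: $31,000; Zofia: $31,000; Jakob: $31,000; Liora: $62,000; Briar: $62,000; Gustav: $31,000; Paloma: $31,000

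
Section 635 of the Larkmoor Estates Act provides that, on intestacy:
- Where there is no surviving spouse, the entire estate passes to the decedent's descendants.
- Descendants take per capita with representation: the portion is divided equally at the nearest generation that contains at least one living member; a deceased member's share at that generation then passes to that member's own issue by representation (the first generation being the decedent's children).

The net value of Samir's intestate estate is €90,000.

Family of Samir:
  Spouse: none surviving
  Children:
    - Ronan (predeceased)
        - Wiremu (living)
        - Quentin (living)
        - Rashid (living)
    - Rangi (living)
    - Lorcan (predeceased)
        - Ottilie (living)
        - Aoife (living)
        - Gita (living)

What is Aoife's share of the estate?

Aoife receives €10,000.

The entire €90,000 passes to the descendants.
That amount (€90,000) is divided into 3 shares of €30,000: Rangi takes €30,000; Ronan's €30,000 share passes to Ronan's issue; Lorcan's €30,000 share passes to Lorcan's issue.
Ronan's share (€30,000) is divided into 3 shares of €10,000: Wiremu, Quentin, and Rashid each take €10,000.
Lorcan's share (€30,000) is divided into 3 shares of €10,000: Ottilie, Aoife, and Gita each take €10,000.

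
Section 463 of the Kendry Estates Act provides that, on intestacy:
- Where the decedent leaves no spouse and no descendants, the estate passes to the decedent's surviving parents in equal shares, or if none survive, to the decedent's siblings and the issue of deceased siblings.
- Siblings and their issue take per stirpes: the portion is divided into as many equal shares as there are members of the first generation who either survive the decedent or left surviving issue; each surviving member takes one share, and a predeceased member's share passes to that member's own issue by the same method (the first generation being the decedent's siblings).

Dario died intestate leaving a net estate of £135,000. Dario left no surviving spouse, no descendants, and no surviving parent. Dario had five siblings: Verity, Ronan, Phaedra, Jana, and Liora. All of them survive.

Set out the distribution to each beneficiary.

The entire £135,000 passes to the siblings and their issue.
That amount (£135,000) is divided into 5 shares of £27,000: Verity, Ronan, Phaedra, Jana, and Liora each take £27,000.

Verity: £27,000; Ronan: £27,000; Phaedra: £27,000; Jana: £27,000; Liora: £27,000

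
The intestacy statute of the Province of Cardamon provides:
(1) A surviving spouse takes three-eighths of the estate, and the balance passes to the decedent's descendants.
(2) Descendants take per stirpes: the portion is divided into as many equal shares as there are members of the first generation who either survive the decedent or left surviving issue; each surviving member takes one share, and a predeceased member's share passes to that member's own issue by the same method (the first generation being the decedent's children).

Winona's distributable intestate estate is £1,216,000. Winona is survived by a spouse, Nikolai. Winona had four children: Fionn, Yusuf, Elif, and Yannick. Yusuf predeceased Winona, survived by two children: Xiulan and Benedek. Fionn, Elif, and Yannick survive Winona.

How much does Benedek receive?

Benedek receives £95,000.

Nikolai takes three-eighths of £1,216,000 = £456,000. The remaining £760,000 passes to the descendants.
The descendants' portion (£760,000) is divided into 4 shares of £190,000: Fionn, Elif, and Yannick each take £190,000; Yusuf's £190,000 share passes to Yusuf's issue.
Yusuf's share (£190,000) is divided into 2 shares of £95,000: Xiulan and Benedek each take £95,000.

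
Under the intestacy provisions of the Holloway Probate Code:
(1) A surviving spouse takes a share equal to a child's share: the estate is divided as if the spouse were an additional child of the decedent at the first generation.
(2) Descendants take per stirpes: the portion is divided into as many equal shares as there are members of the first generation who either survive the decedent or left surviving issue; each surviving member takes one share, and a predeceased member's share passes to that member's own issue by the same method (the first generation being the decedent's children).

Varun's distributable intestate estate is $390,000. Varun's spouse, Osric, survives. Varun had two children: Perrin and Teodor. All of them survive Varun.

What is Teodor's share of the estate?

Teodor receives $130,000.

The spouse counts as an additional share at the children's level, so there are 3 primary shares of $130,000. Osric takes one such share ($130,000).
The children's combined portion ($260,000) is divided into 2 shares of $130,000: Perrin and Teodor each take $130,000.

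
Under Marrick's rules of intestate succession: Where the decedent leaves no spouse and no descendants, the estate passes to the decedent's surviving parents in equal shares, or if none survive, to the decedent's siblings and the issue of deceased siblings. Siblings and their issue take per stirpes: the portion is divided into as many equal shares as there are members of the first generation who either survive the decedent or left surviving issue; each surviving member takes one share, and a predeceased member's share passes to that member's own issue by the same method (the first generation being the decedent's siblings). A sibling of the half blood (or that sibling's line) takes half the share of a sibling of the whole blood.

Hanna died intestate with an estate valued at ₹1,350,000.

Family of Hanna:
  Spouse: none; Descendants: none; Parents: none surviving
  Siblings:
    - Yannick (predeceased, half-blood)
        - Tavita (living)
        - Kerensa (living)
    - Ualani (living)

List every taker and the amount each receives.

The entire ₹1,350,000 passes to the siblings and their issue.
Counting each half-blood sibling's line as half a unit, there are 3/2 units in ₹1,350,000, so one unit is ₹900,000. Whole-blood lines (Ualani) take ₹900,000 each; half-blood lines (Yannick) take ₹450,000 each.
Yannick's share (₹450,000) is divided into 2 shares of ₹225,000: Tavita and Kerensa each take ₹225,000.

Tavita: ₹225,000; Kerensa: ₹225,000; Ualani: ₹900,000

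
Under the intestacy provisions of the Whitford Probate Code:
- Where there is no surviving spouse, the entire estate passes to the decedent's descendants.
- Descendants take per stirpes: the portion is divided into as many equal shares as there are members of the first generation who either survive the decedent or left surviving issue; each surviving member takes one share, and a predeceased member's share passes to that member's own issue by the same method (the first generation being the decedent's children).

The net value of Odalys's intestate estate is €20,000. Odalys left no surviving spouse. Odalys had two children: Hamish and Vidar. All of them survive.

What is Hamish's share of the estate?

Hamish receives €10,000.

The entire €20,000 passes to the descendants.
That amount (€20,000) is divided into 2 shares of €10,000: Hamish and Vidar each take €10,000.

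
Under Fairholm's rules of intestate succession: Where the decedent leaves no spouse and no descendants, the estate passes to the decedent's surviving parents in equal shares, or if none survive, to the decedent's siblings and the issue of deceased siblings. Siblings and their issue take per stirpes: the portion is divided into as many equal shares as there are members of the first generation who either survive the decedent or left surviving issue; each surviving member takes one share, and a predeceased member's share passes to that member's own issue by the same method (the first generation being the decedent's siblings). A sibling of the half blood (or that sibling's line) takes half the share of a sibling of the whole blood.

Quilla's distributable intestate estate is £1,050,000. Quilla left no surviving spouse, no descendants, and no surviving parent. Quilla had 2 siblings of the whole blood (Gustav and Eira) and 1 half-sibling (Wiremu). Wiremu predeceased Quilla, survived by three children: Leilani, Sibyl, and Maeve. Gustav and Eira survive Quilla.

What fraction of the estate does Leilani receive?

Leilani receives 1/15 of the estate.

The entire £1,050,000 passes to the siblings and their issue.
Counting each half-blood sibling's line as half a unit, there are 5/2 units in £1,050,000, so one unit is £420,000. Whole-blood lines (Gustav and Eira) take £420,000 each; half-blood lines (Wiremu) take £210,000 each.
Wiremu's share (£210,000) is divided into 3 shares of £70,000: Leilani, Sibyl, and Maeve each take £70,000.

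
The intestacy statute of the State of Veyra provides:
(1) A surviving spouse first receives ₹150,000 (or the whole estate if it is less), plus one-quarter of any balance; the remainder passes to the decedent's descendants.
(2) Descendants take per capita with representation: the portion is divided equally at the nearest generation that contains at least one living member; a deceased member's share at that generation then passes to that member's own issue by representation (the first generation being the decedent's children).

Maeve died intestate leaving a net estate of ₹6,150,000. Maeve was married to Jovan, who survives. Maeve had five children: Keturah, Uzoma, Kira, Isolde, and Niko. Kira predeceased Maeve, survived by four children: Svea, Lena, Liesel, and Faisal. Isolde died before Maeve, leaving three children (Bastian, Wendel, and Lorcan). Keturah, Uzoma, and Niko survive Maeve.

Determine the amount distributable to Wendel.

Jovan first takes ₹150,000, leaving a balance of ₹6,000,000. Jovan then takes one-quarter of the balance (₹1,500,000), for a total of ₹1,650,000. The remaining ₹4,500,000 passes to the descendants.
The descendants' portion (₹4,500,000) is divided into 5 shares of ₹900,000: Keturah, Uzoma, and Niko each take ₹900,000; Kira's ₹900,000 share passes to Kira's issue; Isolde's ₹900,000 share passes to Isolde's issue.
Kira's share (₹900,000) is divided into 4 shares of ₹225,000: Svea, Lena, Liesel, and Faisal each take ₹225,000.
Isolde's share (₹900,000) is divided into 3 shares of ₹300,000: Bastian, Wendel, and Lorcan each take ₹300,000.

Wendel receives ₹300,000.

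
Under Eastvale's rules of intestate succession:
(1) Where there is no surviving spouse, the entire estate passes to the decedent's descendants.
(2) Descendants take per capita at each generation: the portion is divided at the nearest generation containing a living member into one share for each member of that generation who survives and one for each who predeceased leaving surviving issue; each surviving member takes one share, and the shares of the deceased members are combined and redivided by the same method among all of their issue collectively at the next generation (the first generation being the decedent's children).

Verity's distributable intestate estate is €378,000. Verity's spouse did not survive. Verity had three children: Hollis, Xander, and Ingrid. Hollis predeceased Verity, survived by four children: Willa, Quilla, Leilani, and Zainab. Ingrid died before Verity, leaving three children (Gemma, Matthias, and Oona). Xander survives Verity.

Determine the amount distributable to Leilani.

The entire €378,000 passes to the descendants.
That amount (€378,000) is divided at the children's generation into 3 shares of €126,000. Xander takes €126,000. The 2 shares of the deceased (Hollis and Ingrid) are combined into a pool of €252,000.
That pool (€252,000) is divided at the grandchildren's generation equally among Willa, Quilla, Leilani, Zainab, Gemma, Matthias, and Oona: €36,000 each.

Leilani receives €36,000.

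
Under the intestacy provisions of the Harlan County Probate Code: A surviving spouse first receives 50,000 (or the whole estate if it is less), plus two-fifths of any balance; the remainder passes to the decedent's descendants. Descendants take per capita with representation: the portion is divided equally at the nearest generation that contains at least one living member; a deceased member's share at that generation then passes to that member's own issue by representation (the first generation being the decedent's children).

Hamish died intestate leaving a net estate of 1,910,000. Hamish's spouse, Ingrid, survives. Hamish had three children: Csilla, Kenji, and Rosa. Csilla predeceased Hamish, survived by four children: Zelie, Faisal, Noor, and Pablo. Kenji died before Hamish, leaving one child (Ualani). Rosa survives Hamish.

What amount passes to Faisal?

Ingrid first takes 50,000, leaving a balance of 1,860,000. Ingrid then takes two-fifths of the balance (744,000), for a total of 794,000. The remaining 1,116,000 passes to the descendants.
The descendants' portion (1,116,000) is divided into 3 shares of 372,000: Rosa takes 372,000; Csilla's 372,000 share passes to Csilla's issue; Kenji's 372,000 share passes to Kenji's issue.
Csilla's share (372,000) is divided into 4 shares of 93,000: Zelie, Faisal, Noor, and Pablo each take 93,000.
Kenji's share (372,000) passes entirely to Ualani.

Faisal receives 93,000.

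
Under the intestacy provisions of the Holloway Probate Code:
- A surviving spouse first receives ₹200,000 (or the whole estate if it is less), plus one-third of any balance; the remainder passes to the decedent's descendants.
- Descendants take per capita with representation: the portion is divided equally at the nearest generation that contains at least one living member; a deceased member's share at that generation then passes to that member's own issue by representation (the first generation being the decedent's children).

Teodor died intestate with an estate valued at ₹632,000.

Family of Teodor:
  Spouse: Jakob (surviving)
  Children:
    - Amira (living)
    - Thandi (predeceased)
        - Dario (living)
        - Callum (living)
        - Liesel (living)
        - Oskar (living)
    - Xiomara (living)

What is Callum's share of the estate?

Jakob first takes ₹200,000, leaving a balance of ₹432,000. Jakob then takes one-third of the balance (₹144,000), for a total of ₹344,000. The remaining ₹288,000 passes to the descendants.
The descendants' portion (₹288,000) is divided into 3 shares of ₹96,000: Amira and Xiomara each take ₹96,000; Thandi's ₹96,000 share passes to Thandi's issue.
Thandi's share (₹96,000) is divided into 4 shares of ₹24,000: Dario, Callum, Liesel, and Oskar each take ₹24,000.

Callum receives ₹24,000.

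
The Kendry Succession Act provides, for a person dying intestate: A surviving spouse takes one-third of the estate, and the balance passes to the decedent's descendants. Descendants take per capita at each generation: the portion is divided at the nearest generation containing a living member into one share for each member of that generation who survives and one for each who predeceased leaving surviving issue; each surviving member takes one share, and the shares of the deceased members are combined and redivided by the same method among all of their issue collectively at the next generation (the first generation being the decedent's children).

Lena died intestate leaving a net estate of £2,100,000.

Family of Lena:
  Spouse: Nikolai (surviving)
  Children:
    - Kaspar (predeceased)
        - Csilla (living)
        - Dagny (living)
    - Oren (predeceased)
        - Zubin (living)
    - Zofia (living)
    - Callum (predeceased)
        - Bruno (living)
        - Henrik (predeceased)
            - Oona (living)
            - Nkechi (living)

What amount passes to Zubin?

Nikolai takes one-third of £2,100,000 = £700,000. The remaining £1,400,000 passes to the descendants.
The descendants' portion (£1,400,000) is divided at the children's generation into 4 shares of £350,000. Zofia takes £350,000. The 3 shares of the deceased (Kaspar, Oren, and Callum) are combined into a pool of £1,050,000.
That pool (£1,050,000) is divided at the grandchildren's generation into 5 shares of £210,000. Csilla, Dagny, Zubin, and Bruno each take £210,000. The remaining share for the deceased Henrik (£210,000) is carried to the next generation.
That pool (£210,000) is divided at the great-grandchildren's generation equally among Oona and Nkechi: £105,000 each.

Zubin receives £210,000.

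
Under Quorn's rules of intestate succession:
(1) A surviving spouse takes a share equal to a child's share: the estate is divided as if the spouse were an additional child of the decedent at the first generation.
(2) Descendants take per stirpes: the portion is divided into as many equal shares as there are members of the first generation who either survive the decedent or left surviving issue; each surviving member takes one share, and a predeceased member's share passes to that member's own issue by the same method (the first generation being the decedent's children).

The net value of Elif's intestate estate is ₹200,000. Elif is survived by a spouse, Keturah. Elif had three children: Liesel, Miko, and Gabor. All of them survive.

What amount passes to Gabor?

Gabor receives ₹50,000.

The spouse counts as an additional share at the children's level, so there are 4 primary shares of ₹50,000. Keturah takes one such share (₹50,000).
The children's combined portion (₹150,000) is divided into 3 shares of ₹50,000: Liesel, Miko, and Gabor each take ₹50,000.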